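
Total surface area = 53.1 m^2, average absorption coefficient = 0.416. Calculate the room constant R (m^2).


Given values:
  S = 53.1 m^2, alpha = 0.416
Formula: R = S * alpha / (1 - alpha)
Numerator: 53.1 * 0.416 = 22.0896
Denominator: 1 - 0.416 = 0.584
R = 22.0896 / 0.584 = 37.82

37.82 m^2


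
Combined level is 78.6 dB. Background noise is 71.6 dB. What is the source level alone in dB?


Given values:
  L_total = 78.6 dB, L_bg = 71.6 dB
Formula: L_source = 10 * log10(10^(L_total/10) - 10^(L_bg/10))
Convert to linear:
  10^(78.6/10) = 72443596.0075
  10^(71.6/10) = 14454397.7075
Difference: 72443596.0075 - 14454397.7075 = 57989198.3
L_source = 10 * log10(57989198.3) = 77.63

77.63 dB


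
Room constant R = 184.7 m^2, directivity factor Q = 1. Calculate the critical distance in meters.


Given values:
  R = 184.7 m^2, Q = 1
Formula: d_c = 0.141 * sqrt(Q * R)
Compute Q * R = 1 * 184.7 = 184.7
Compute sqrt(184.7) = 13.5904
d_c = 0.141 * 13.5904 = 1.916

1.916 m


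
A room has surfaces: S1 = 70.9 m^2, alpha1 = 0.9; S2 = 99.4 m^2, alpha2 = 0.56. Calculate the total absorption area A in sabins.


Given surfaces:
  Surface 1: 70.9 * 0.9 = 63.81
  Surface 2: 99.4 * 0.56 = 55.664
Formula: A = sum(Si * alpha_i)
A = 63.81 + 55.664
A = 119.47

119.47 sabins


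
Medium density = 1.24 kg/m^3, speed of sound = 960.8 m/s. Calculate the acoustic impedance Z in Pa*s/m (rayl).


Given values:
  rho = 1.24 kg/m^3
  c = 960.8 m/s
Formula: Z = rho * c
Z = 1.24 * 960.8
Z = 1191.39

1191.39 rayl


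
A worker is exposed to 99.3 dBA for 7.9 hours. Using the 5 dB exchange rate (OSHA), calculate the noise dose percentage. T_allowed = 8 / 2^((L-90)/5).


Given values:
  L = 99.3 dBA, T = 7.9 hours
Formula: T_allowed = 8 / 2^((L - 90) / 5)
Compute exponent: (99.3 - 90) / 5 = 1.86
Compute 2^(1.86) = 3.630077
T_allowed = 8 / 3.630077 = 2.20381 hours
Dose = (T / T_allowed) * 100
Dose = (7.9 / 2.20381) * 100 = 358.47

358.47 %


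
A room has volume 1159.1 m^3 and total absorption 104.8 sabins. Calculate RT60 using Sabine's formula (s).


Given values:
  V = 1159.1 m^3
  A = 104.8 sabins
Formula: RT60 = 0.161 * V / A
Numerator: 0.161 * 1159.1 = 186.6151
RT60 = 186.6151 / 104.8 = 1.781

1.781 s


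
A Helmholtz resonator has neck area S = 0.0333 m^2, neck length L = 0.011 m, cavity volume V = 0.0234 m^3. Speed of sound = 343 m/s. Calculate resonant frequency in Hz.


Given values:
  S = 0.0333 m^2, L = 0.011 m, V = 0.0234 m^3, c = 343 m/s
Formula: f = (c / (2*pi)) * sqrt(S / (V * L))
Compute V * L = 0.0234 * 0.011 = 0.0002574
Compute S / (V * L) = 0.0333 / 0.0002574 = 129.3706
Compute sqrt(129.3706) = 11.37412
Compute c / (2*pi) = 343 / 6.283185 = 54.590148
f = 54.590148 * 11.37412 = 620.91

620.91 Hz


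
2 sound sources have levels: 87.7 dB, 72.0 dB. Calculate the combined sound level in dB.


Formula: L_total = 10 * log10( sum(10^(Li/10)) )
  Source 1: 10^(87.7/10) = 588843655.3556
  Source 2: 10^(72.0/10) = 15848931.9246
Sum of linear values = 604692587.2802
L_total = 10 * log10(604692587.2802) = 87.82

87.82 dB


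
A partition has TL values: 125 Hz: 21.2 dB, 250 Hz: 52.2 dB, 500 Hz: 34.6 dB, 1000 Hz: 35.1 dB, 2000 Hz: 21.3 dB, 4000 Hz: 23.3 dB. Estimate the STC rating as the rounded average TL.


Given TL values at each frequency:
  125 Hz: 21.2 dB
  250 Hz: 52.2 dB
  500 Hz: 34.6 dB
  1000 Hz: 35.1 dB
  2000 Hz: 21.3 dB
  4000 Hz: 23.3 dB
Formula: STC ~ round(average of TL values)
Sum = 21.2 + 52.2 + 34.6 + 35.1 + 21.3 + 23.3 = 187.7
Average = 187.7 / 6 = 31.28
Rounded: 31

31


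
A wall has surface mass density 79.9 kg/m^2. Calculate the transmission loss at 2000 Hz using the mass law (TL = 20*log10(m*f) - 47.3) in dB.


Given values:
  m = 79.9 kg/m^2, f = 2000 Hz
Formula: TL = 20 * log10(m * f) - 47.3
Compute m * f = 79.9 * 2000 = 159800.0
Compute log10(159800.0) = 5.203577
Compute 20 * 5.203577 = 104.0715
TL = 104.0715 - 47.3 = 56.77

56.77 dB


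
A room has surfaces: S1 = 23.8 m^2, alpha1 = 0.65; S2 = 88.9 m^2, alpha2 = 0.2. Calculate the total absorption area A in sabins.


Given surfaces:
  Surface 1: 23.8 * 0.65 = 15.47
  Surface 2: 88.9 * 0.2 = 17.78
Formula: A = sum(Si * alpha_i)
A = 15.47 + 17.78
A = 33.25

33.25 sabins


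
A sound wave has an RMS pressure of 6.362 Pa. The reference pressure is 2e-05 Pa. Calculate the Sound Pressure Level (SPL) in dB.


Given values:
  p = 6.362 Pa
  p_ref = 2e-05 Pa
Formula: SPL = 20 * log10(p / p_ref)
Compute ratio: p / p_ref = 6.362 / 2e-05 = 318100
Compute log10: log10(318100) = 5.502564
Multiply: SPL = 20 * 5.502564 = 110.05

110.05 dB


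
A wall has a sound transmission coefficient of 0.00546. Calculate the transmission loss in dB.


Given values:
  tau = 0.00546
Formula: TL = 10 * log10(1 / tau)
Compute 1 / tau = 1 / 0.00546 = 183.1502
Compute log10(183.1502) = 2.262807
TL = 10 * 2.262807 = 22.63

22.63 dB


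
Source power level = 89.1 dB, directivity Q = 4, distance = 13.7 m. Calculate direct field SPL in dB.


Given values:
  Lw = 89.1 dB, Q = 4, r = 13.7 m
Formula: SPL = Lw + 10 * log10(Q / (4 * pi * r^2))
Compute 4 * pi * r^2 = 4 * pi * 13.7^2 = 2358.5821
Compute Q / denom = 4 / 2358.5821 = 0.00169593
Compute 10 * log10(0.00169593) = -27.7059
SPL = 89.1 + (-27.7059) = 61.39

61.39 dB


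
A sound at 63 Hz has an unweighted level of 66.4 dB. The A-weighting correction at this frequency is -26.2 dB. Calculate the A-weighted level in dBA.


Given values:
  SPL = 66.4 dB
  A-weighting at 63 Hz = -26.2 dB
Formula: L_A = SPL + A_weight
L_A = 66.4 + (-26.2)
L_A = 40.2

40.2 dBA


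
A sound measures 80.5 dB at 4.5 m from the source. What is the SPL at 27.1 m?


Given values:
  SPL1 = 80.5 dB, r1 = 4.5 m, r2 = 27.1 m
Formula: SPL2 = SPL1 - 20 * log10(r2 / r1)
Compute ratio: r2 / r1 = 27.1 / 4.5 = 6.0222
Compute log10: log10(6.0222) = 0.779755
Compute drop: 20 * 0.779755 = 15.5951
SPL2 = 80.5 - 15.5951 = 64.9

64.9 dB


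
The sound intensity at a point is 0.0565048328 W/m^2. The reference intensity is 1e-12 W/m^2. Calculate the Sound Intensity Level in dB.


Given values:
  I = 0.0565048328 W/m^2
  I_ref = 1e-12 W/m^2
Formula: SIL = 10 * log10(I / I_ref)
Compute ratio: I / I_ref = 56504832800
Compute log10: log10(56504832800) = 10.752086
Multiply: SIL = 10 * 10.752086 = 107.52

107.52 dB


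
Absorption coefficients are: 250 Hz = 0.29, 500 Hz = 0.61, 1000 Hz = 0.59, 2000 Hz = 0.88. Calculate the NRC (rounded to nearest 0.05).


Given values:
  a_250 = 0.29, a_500 = 0.61
  a_1000 = 0.59, a_2000 = 0.88
Formula: NRC = (a250 + a500 + a1000 + a2000) / 4
Sum = 0.29 + 0.61 + 0.59 + 0.88 = 2.37
NRC = 2.37 / 4 = 0.5925
Rounded to nearest 0.05: 0.6

0.6


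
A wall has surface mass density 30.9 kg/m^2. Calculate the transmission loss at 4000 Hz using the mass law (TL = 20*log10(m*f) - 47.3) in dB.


Given values:
  m = 30.9 kg/m^2, f = 4000 Hz
Formula: TL = 20 * log10(m * f) - 47.3
Compute m * f = 30.9 * 4000 = 123600.0
Compute log10(123600.0) = 5.092018
Compute 20 * 5.092018 = 101.8404
TL = 101.8404 - 47.3 = 54.54

54.54 dB


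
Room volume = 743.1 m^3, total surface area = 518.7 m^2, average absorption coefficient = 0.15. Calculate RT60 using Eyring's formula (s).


Given values:
  V = 743.1 m^3, S = 518.7 m^2, alpha = 0.15
Formula: RT60 = 0.161 * V / (-S * ln(1 - alpha))
Compute ln(1 - 0.15) = ln(0.85) = -0.162519
Denominator: -518.7 * -0.162519 = 84.2986
Numerator: 0.161 * 743.1 = 119.6391
RT60 = 119.6391 / 84.2986 = 1.419

1.419 s


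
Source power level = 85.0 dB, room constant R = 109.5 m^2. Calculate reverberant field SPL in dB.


Given values:
  Lw = 85.0 dB, R = 109.5 m^2
Formula: SPL = Lw + 10 * log10(4 / R)
Compute 4 / R = 4 / 109.5 = 0.03653
Compute 10 * log10(0.03653) = -14.3735
SPL = 85.0 + (-14.3735) = 70.63

70.63 dB


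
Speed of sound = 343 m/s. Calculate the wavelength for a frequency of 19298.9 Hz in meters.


Given values:
  c = 343 m/s, f = 19298.9 Hz
Formula: lambda = c / f
lambda = 343 / 19298.9
lambda = 0.0178

0.0178 m


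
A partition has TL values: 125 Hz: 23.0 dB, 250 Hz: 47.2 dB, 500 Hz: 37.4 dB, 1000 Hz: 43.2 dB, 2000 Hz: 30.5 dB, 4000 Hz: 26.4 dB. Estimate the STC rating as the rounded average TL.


Given TL values at each frequency:
  125 Hz: 23.0 dB
  250 Hz: 47.2 dB
  500 Hz: 37.4 dB
  1000 Hz: 43.2 dB
  2000 Hz: 30.5 dB
  4000 Hz: 26.4 dB
Formula: STC ~ round(average of TL values)
Sum = 23.0 + 47.2 + 37.4 + 43.2 + 30.5 + 26.4 = 207.7
Average = 207.7 / 6 = 34.62
Rounded: 35

35


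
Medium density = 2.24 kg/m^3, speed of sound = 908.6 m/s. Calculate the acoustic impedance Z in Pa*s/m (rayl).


Given values:
  rho = 2.24 kg/m^3
  c = 908.6 m/s
Formula: Z = rho * c
Z = 2.24 * 908.6
Z = 2035.26

2035.26 rayl


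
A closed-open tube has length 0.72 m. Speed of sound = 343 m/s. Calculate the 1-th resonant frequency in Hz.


Given values:
  Tube type: closed-open, L = 0.72 m, c = 343 m/s, n = 1
Formula: f_n = (2n - 1) * c / (4 * L)
Compute 2n - 1 = 2*1 - 1 = 1
Compute 4 * L = 4 * 0.72 = 2.88
f = 1 * 343 / 2.88
f = 119.1

119.1 Hz


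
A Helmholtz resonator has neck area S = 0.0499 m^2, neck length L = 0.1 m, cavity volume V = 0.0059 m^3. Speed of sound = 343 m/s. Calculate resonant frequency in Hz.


Given values:
  S = 0.0499 m^2, L = 0.1 m, V = 0.0059 m^3, c = 343 m/s
Formula: f = (c / (2*pi)) * sqrt(S / (V * L))
Compute V * L = 0.0059 * 0.1 = 0.00059
Compute S / (V * L) = 0.0499 / 0.00059 = 84.5763
Compute sqrt(84.5763) = 9.196537
Compute c / (2*pi) = 343 / 6.283185 = 54.590148
f = 54.590148 * 9.196537 = 502.04

502.04 Hz


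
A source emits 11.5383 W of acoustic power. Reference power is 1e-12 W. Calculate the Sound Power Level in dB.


Given values:
  W = 11.5383 W
  W_ref = 1e-12 W
Formula: SWL = 10 * log10(W / W_ref)
Compute ratio: W / W_ref = 11538300000000
Compute log10: log10(11538300000000) = 13.062142
Multiply: SWL = 10 * 13.062142 = 130.62

130.62 dB


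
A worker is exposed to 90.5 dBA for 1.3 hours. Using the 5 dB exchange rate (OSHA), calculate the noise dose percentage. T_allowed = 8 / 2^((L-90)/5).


Given values:
  L = 90.5 dBA, T = 1.3 hours
Formula: T_allowed = 8 / 2^((L - 90) / 5)
Compute exponent: (90.5 - 90) / 5 = 0.1
Compute 2^(0.1) = 1.071773
T_allowed = 8 / 1.071773 = 7.464267 hours
Dose = (T / T_allowed) * 100
Dose = (1.3 / 7.464267) * 100 = 17.42

17.42 %


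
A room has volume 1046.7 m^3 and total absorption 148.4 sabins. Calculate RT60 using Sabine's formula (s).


Given values:
  V = 1046.7 m^3
  A = 148.4 sabins
Formula: RT60 = 0.161 * V / A
Numerator: 0.161 * 1046.7 = 168.5187
RT60 = 168.5187 / 148.4 = 1.136

1.136 s


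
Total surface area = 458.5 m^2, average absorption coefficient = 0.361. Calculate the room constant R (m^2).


Given values:
  S = 458.5 m^2, alpha = 0.361
Formula: R = S * alpha / (1 - alpha)
Numerator: 458.5 * 0.361 = 165.5185
Denominator: 1 - 0.361 = 0.639
R = 165.5185 / 0.639 = 259.03

259.03 m^2


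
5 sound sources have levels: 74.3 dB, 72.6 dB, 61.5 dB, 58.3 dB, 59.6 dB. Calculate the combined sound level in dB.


Formula: L_total = 10 * log10( sum(10^(Li/10)) )
  Source 1: 10^(74.3/10) = 26915348.0393
  Source 2: 10^(72.6/10) = 18197008.5861
  Source 3: 10^(61.5/10) = 1412537.5446
  Source 4: 10^(58.3/10) = 676082.9754
  Source 5: 10^(59.6/10) = 912010.8394
Sum of linear values = 48112987.9848
L_total = 10 * log10(48112987.9848) = 76.82

76.82 dB


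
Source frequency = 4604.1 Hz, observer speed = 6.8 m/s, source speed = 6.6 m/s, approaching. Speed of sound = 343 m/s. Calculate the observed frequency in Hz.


Given values:
  f_s = 4604.1 Hz, v_o = 6.8 m/s, v_s = 6.6 m/s
  Direction: approaching
Formula: f_o = f_s * (c + v_o) / (c - v_s)
Numerator: c + v_o = 343 + 6.8 = 349.8
Denominator: c - v_s = 343 - 6.6 = 336.4
f_o = 4604.1 * 349.8 / 336.4 = 4787.5

4787.5 Hz


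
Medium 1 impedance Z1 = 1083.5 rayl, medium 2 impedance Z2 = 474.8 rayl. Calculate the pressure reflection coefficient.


Given values:
  Z1 = 1083.5 rayl, Z2 = 474.8 rayl
Formula: R = (Z2 - Z1) / (Z2 + Z1)
Numerator: Z2 - Z1 = 474.8 - 1083.5 = -608.7
Denominator: Z2 + Z1 = 474.8 + 1083.5 = 1558.3
R = -608.7 / 1558.3 = -0.3906

-0.3906


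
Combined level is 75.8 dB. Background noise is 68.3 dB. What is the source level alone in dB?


Given values:
  L_total = 75.8 dB, L_bg = 68.3 dB
Formula: L_source = 10 * log10(10^(L_total/10) - 10^(L_bg/10))
Convert to linear:
  10^(75.8/10) = 38018939.6321
  10^(68.3/10) = 6760829.7539
Difference: 38018939.6321 - 6760829.7539 = 31258109.8782
L_source = 10 * log10(31258109.8782) = 74.95

74.95 dB


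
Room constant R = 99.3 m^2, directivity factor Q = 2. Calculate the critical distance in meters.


Given values:
  R = 99.3 m^2, Q = 2
Formula: d_c = 0.141 * sqrt(Q * R)
Compute Q * R = 2 * 99.3 = 198.6
Compute sqrt(198.6) = 14.0926
d_c = 0.141 * 14.0926 = 1.987

1.987 m


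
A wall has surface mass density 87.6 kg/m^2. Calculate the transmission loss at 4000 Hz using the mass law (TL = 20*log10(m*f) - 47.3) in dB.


Given values:
  m = 87.6 kg/m^2, f = 4000 Hz
Formula: TL = 20 * log10(m * f) - 47.3
Compute m * f = 87.6 * 4000 = 350400.0
Compute log10(350400.0) = 5.544564
Compute 20 * 5.544564 = 110.8913
TL = 110.8913 - 47.3 = 63.59

63.59 dB


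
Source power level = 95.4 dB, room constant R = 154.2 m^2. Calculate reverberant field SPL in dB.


Given values:
  Lw = 95.4 dB, R = 154.2 m^2
Formula: SPL = Lw + 10 * log10(4 / R)
Compute 4 / R = 4 / 154.2 = 0.02594
Compute 10 * log10(0.02594) = -15.8603
SPL = 95.4 + (-15.8603) = 79.54

79.54 dB


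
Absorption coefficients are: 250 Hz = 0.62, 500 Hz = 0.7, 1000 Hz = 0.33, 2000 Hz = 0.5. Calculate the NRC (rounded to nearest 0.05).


Given values:
  a_250 = 0.62, a_500 = 0.7
  a_1000 = 0.33, a_2000 = 0.5
Formula: NRC = (a250 + a500 + a1000 + a2000) / 4
Sum = 0.62 + 0.7 + 0.33 + 0.5 = 2.15
NRC = 2.15 / 4 = 0.5375
Rounded to nearest 0.05: 0.55

0.55


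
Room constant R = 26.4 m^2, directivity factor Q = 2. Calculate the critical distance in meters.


Given values:
  R = 26.4 m^2, Q = 2
Formula: d_c = 0.141 * sqrt(Q * R)
Compute Q * R = 2 * 26.4 = 52.8
Compute sqrt(52.8) = 7.2664
d_c = 0.141 * 7.2664 = 1.025

1.025 m


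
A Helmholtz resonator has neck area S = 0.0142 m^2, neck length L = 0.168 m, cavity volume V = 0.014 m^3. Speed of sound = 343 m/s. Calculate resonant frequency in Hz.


Given values:
  S = 0.0142 m^2, L = 0.168 m, V = 0.014 m^3, c = 343 m/s
Formula: f = (c / (2*pi)) * sqrt(S / (V * L))
Compute V * L = 0.014 * 0.168 = 0.002352
Compute S / (V * L) = 0.0142 / 0.002352 = 6.0374
Compute sqrt(6.0374) = 2.457112
Compute c / (2*pi) = 343 / 6.283185 = 54.590148
f = 54.590148 * 2.457112 = 134.13

134.13 Hz


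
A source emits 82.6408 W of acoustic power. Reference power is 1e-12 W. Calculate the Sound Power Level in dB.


Given values:
  W = 82.6408 W
  W_ref = 1e-12 W
Formula: SWL = 10 * log10(W / W_ref)
Compute ratio: W / W_ref = 82640800000000
Compute log10: log10(82640800000000) = 13.917195
Multiply: SWL = 10 * 13.917195 = 139.17

139.17 dB


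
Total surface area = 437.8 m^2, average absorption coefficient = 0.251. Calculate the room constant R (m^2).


Given values:
  S = 437.8 m^2, alpha = 0.251
Formula: R = S * alpha / (1 - alpha)
Numerator: 437.8 * 0.251 = 109.8878
Denominator: 1 - 0.251 = 0.749
R = 109.8878 / 0.749 = 146.71

146.71 m^2


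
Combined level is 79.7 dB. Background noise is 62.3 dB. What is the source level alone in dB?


Given values:
  L_total = 79.7 dB, L_bg = 62.3 dB
Formula: L_source = 10 * log10(10^(L_total/10) - 10^(L_bg/10))
Convert to linear:
  10^(79.7/10) = 93325430.0797
  10^(62.3/10) = 1698243.6525
Difference: 93325430.0797 - 1698243.6525 = 91627186.4272
L_source = 10 * log10(91627186.4272) = 79.62

79.62 dB


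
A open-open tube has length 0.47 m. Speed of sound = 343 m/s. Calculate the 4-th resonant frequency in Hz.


Given values:
  Tube type: open-open, L = 0.47 m, c = 343 m/s, n = 4
Formula: f_n = n * c / (2 * L)
Compute 2 * L = 2 * 0.47 = 0.94
f = 4 * 343 / 0.94
f = 1459.57

1459.57 Hz


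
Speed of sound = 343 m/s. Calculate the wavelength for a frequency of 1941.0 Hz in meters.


Given values:
  c = 343 m/s, f = 1941.0 Hz
Formula: lambda = c / f
lambda = 343 / 1941.0
lambda = 0.1767

0.1767 m


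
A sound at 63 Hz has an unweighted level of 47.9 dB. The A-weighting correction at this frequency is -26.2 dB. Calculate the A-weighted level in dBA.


Given values:
  SPL = 47.9 dB
  A-weighting at 63 Hz = -26.2 dB
Formula: L_A = SPL + A_weight
L_A = 47.9 + (-26.2)
L_A = 21.7

21.7 dBA


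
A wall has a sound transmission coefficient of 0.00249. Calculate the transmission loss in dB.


Given values:
  tau = 0.00249
Formula: TL = 10 * log10(1 / tau)
Compute 1 / tau = 1 / 0.00249 = 401.6064
Compute log10(401.6064) = 2.603801
TL = 10 * 2.603801 = 26.04

26.04 dB


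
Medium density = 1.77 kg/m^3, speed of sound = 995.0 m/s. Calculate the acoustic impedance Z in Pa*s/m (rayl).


Given values:
  rho = 1.77 kg/m^3
  c = 995.0 m/s
Formula: Z = rho * c
Z = 1.77 * 995.0
Z = 1761.15

1761.15 rayl


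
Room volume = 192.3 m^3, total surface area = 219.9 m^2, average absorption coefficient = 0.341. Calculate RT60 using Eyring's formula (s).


Given values:
  V = 192.3 m^3, S = 219.9 m^2, alpha = 0.341
Formula: RT60 = 0.161 * V / (-S * ln(1 - alpha))
Compute ln(1 - 0.341) = ln(0.659) = -0.417032
Denominator: -219.9 * -0.417032 = 91.7053
Numerator: 0.161 * 192.3 = 30.9603
RT60 = 30.9603 / 91.7053 = 0.338

0.338 s


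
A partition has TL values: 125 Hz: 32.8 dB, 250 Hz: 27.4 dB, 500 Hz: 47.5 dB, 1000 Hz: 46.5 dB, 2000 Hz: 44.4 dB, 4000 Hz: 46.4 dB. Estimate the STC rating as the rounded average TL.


Given TL values at each frequency:
  125 Hz: 32.8 dB
  250 Hz: 27.4 dB
  500 Hz: 47.5 dB
  1000 Hz: 46.5 dB
  2000 Hz: 44.4 dB
  4000 Hz: 46.4 dB
Formula: STC ~ round(average of TL values)
Sum = 32.8 + 27.4 + 47.5 + 46.5 + 44.4 + 46.4 = 245.0
Average = 245.0 / 6 = 40.83
Rounded: 41

41


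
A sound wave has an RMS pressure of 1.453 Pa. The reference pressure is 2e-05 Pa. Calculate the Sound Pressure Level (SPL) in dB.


Given values:
  p = 1.453 Pa
  p_ref = 2e-05 Pa
Formula: SPL = 20 * log10(p / p_ref)
Compute ratio: p / p_ref = 1.453 / 2e-05 = 72650
Compute log10: log10(72650) = 4.861236
Multiply: SPL = 20 * 4.861236 = 97.22

97.22 dB


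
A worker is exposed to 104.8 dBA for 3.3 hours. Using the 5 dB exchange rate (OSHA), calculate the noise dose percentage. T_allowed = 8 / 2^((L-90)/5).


Given values:
  L = 104.8 dBA, T = 3.3 hours
Formula: T_allowed = 8 / 2^((L - 90) / 5)
Compute exponent: (104.8 - 90) / 5 = 2.96
Compute 2^(2.96) = 7.78124
T_allowed = 8 / 7.78124 = 1.028114 hours
Dose = (T / T_allowed) * 100
Dose = (3.3 / 1.028114) * 100 = 320.98

320.98 %


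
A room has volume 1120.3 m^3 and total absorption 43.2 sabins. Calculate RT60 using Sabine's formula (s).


Given values:
  V = 1120.3 m^3
  A = 43.2 sabins
Formula: RT60 = 0.161 * V / A
Numerator: 0.161 * 1120.3 = 180.3683
RT60 = 180.3683 / 43.2 = 4.175

4.175 s


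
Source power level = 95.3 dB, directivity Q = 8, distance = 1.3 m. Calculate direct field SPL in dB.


Given values:
  Lw = 95.3 dB, Q = 8, r = 1.3 m
Formula: SPL = Lw + 10 * log10(Q / (4 * pi * r^2))
Compute 4 * pi * r^2 = 4 * pi * 1.3^2 = 21.2372
Compute Q / denom = 8 / 21.2372 = 0.37669749
Compute 10 * log10(0.37669749) = -4.2401
SPL = 95.3 + (-4.2401) = 91.06

91.06 dB


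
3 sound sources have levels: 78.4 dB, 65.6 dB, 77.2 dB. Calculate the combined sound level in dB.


Formula: L_total = 10 * log10( sum(10^(Li/10)) )
  Source 1: 10^(78.4/10) = 69183097.0919
  Source 2: 10^(65.6/10) = 3630780.5477
  Source 3: 10^(77.2/10) = 52480746.025
Sum of linear values = 125294623.6646
L_total = 10 * log10(125294623.6646) = 80.98

80.98 dB


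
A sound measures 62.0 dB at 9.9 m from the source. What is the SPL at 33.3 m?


Given values:
  SPL1 = 62.0 dB, r1 = 9.9 m, r2 = 33.3 m
Formula: SPL2 = SPL1 - 20 * log10(r2 / r1)
Compute ratio: r2 / r1 = 33.3 / 9.9 = 3.3636
Compute log10: log10(3.3636) = 0.526804
Compute drop: 20 * 0.526804 = 10.5361
SPL2 = 62.0 - 10.5361 = 51.46

51.46 dB


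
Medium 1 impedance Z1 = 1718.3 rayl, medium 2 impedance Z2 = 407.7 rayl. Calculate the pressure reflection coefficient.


Given values:
  Z1 = 1718.3 rayl, Z2 = 407.7 rayl
Formula: R = (Z2 - Z1) / (Z2 + Z1)
Numerator: Z2 - Z1 = 407.7 - 1718.3 = -1310.6
Denominator: Z2 + Z1 = 407.7 + 1718.3 = 2126.0
R = -1310.6 / 2126.0 = -0.6165

-0.6165


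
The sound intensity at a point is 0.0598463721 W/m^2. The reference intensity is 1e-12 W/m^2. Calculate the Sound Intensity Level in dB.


Given values:
  I = 0.0598463721 W/m^2
  I_ref = 1e-12 W/m^2
Formula: SIL = 10 * log10(I / I_ref)
Compute ratio: I / I_ref = 59846372100
Compute log10: log10(59846372100) = 10.777038
Multiply: SIL = 10 * 10.777038 = 107.77

107.77 dB


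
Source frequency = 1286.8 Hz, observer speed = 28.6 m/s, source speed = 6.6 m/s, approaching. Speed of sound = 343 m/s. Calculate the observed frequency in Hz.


Given values:
  f_s = 1286.8 Hz, v_o = 28.6 m/s, v_s = 6.6 m/s
  Direction: approaching
Formula: f_o = f_s * (c + v_o) / (c - v_s)
Numerator: c + v_o = 343 + 28.6 = 371.6
Denominator: c - v_s = 343 - 6.6 = 336.4
f_o = 1286.8 * 371.6 / 336.4 = 1421.45

1421.45 Hz


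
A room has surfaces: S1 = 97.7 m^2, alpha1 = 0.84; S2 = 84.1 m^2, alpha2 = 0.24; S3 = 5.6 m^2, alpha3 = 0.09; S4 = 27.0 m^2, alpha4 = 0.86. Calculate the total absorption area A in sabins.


Given surfaces:
  Surface 1: 97.7 * 0.84 = 82.068
  Surface 2: 84.1 * 0.24 = 20.184
  Surface 3: 5.6 * 0.09 = 0.504
  Surface 4: 27.0 * 0.86 = 23.22
Formula: A = sum(Si * alpha_i)
A = 82.068 + 20.184 + 0.504 + 23.22
A = 125.98

125.98 sabins


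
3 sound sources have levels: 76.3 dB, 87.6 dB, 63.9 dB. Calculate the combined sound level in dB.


Formula: L_total = 10 * log10( sum(10^(Li/10)) )
  Source 1: 10^(76.3/10) = 42657951.8802
  Source 2: 10^(87.6/10) = 575439937.3372
  Source 3: 10^(63.9/10) = 2454708.9157
Sum of linear values = 620552598.1331
L_total = 10 * log10(620552598.1331) = 87.93

87.93 dB


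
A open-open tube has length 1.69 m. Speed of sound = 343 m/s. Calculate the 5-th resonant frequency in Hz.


Given values:
  Tube type: open-open, L = 1.69 m, c = 343 m/s, n = 5
Formula: f_n = n * c / (2 * L)
Compute 2 * L = 2 * 1.69 = 3.38
f = 5 * 343 / 3.38
f = 507.4

507.4 Hz


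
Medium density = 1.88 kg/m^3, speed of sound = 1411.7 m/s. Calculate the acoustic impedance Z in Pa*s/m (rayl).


Given values:
  rho = 1.88 kg/m^3
  c = 1411.7 m/s
Formula: Z = rho * c
Z = 1.88 * 1411.7
Z = 2654.0

2654.0 rayl


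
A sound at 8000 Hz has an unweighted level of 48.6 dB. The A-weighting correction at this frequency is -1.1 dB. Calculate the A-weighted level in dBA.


Given values:
  SPL = 48.6 dB
  A-weighting at 8000 Hz = -1.1 dB
Formula: L_A = SPL + A_weight
L_A = 48.6 + (-1.1)
L_A = 47.5

47.5 dBA


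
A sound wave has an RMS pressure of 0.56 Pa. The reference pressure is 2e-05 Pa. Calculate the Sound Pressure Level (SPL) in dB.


Given values:
  p = 0.56 Pa
  p_ref = 2e-05 Pa
Formula: SPL = 20 * log10(p / p_ref)
Compute ratio: p / p_ref = 0.56 / 2e-05 = 28000
Compute log10: log10(28000) = 4.447158
Multiply: SPL = 20 * 4.447158 = 88.94

88.94 dB


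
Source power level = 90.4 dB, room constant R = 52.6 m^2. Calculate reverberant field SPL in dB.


Given values:
  Lw = 90.4 dB, R = 52.6 m^2
Formula: SPL = Lw + 10 * log10(4 / R)
Compute 4 / R = 4 / 52.6 = 0.076046
Compute 10 * log10(0.076046) = -11.1892
SPL = 90.4 + (-11.1892) = 79.21

79.21 dB


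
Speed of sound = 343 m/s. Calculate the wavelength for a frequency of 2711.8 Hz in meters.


Given values:
  c = 343 m/s, f = 2711.8 Hz
Formula: lambda = c / f
lambda = 343 / 2711.8
lambda = 0.1265

0.1265 m


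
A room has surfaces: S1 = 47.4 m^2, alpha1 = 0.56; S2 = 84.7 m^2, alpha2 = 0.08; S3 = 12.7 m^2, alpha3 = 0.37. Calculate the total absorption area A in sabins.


Given surfaces:
  Surface 1: 47.4 * 0.56 = 26.544
  Surface 2: 84.7 * 0.08 = 6.776
  Surface 3: 12.7 * 0.37 = 4.699
Formula: A = sum(Si * alpha_i)
A = 26.544 + 6.776 + 4.699
A = 38.02

38.02 sabins


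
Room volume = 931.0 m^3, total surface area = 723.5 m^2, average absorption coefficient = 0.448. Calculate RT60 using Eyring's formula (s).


Given values:
  V = 931.0 m^3, S = 723.5 m^2, alpha = 0.448
Formula: RT60 = 0.161 * V / (-S * ln(1 - alpha))
Compute ln(1 - 0.448) = ln(0.552) = -0.594207
Denominator: -723.5 * -0.594207 = 429.9088
Numerator: 0.161 * 931.0 = 149.891
RT60 = 149.891 / 429.9088 = 0.349

0.349 s


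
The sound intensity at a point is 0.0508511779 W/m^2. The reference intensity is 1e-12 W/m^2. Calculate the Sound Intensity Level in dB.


Given values:
  I = 0.0508511779 W/m^2
  I_ref = 1e-12 W/m^2
Formula: SIL = 10 * log10(I / I_ref)
Compute ratio: I / I_ref = 50851177900
Compute log10: log10(50851177900) = 10.706301
Multiply: SIL = 10 * 10.706301 = 107.06

107.06 dB


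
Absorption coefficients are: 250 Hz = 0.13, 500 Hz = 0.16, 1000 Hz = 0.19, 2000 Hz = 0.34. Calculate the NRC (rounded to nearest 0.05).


Given values:
  a_250 = 0.13, a_500 = 0.16
  a_1000 = 0.19, a_2000 = 0.34
Formula: NRC = (a250 + a500 + a1000 + a2000) / 4
Sum = 0.13 + 0.16 + 0.19 + 0.34 = 0.82
NRC = 0.82 / 4 = 0.205
Rounded to nearest 0.05: 0.2

0.2


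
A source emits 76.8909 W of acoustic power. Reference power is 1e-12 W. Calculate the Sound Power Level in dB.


Given values:
  W = 76.8909 W
  W_ref = 1e-12 W
Formula: SWL = 10 * log10(W / W_ref)
Compute ratio: W / W_ref = 76890900000000
Compute log10: log10(76890900000000) = 13.885875
Multiply: SWL = 10 * 13.885875 = 138.86

138.86 dB


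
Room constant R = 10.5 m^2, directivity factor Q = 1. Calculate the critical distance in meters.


Given values:
  R = 10.5 m^2, Q = 1
Formula: d_c = 0.141 * sqrt(Q * R)
Compute Q * R = 1 * 10.5 = 10.5
Compute sqrt(10.5) = 3.2404
d_c = 0.141 * 3.2404 = 0.457

0.457 m


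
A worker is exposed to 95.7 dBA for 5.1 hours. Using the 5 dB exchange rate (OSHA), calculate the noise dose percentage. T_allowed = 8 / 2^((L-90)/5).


Given values:
  L = 95.7 dBA, T = 5.1 hours
Formula: T_allowed = 8 / 2^((L - 90) / 5)
Compute exponent: (95.7 - 90) / 5 = 1.14
Compute 2^(1.14) = 2.20381
T_allowed = 8 / 2.20381 = 3.630077 hours
Dose = (T / T_allowed) * 100
Dose = (5.1 / 3.630077) * 100 = 140.49

140.49 %


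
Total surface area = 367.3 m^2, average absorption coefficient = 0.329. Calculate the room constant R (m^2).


Given values:
  S = 367.3 m^2, alpha = 0.329
Formula: R = S * alpha / (1 - alpha)
Numerator: 367.3 * 0.329 = 120.8417
Denominator: 1 - 0.329 = 0.671
R = 120.8417 / 0.671 = 180.09

180.09 m^2


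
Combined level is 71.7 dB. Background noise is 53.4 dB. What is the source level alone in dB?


Given values:
  L_total = 71.7 dB, L_bg = 53.4 dB
Formula: L_source = 10 * log10(10^(L_total/10) - 10^(L_bg/10))
Convert to linear:
  10^(71.7/10) = 14791083.8817
  10^(53.4/10) = 218776.1624
Difference: 14791083.8817 - 218776.1624 = 14572307.7193
L_source = 10 * log10(14572307.7193) = 71.64

71.64 dB


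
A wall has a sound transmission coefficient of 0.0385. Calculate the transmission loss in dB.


Given values:
  tau = 0.0385
Formula: TL = 10 * log10(1 / tau)
Compute 1 / tau = 1 / 0.0385 = 25.974
Compute log10(25.974) = 1.414539
TL = 10 * 1.414539 = 14.15

14.15 dB


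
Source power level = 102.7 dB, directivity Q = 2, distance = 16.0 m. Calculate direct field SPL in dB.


Given values:
  Lw = 102.7 dB, Q = 2, r = 16.0 m
Formula: SPL = Lw + 10 * log10(Q / (4 * pi * r^2))
Compute 4 * pi * r^2 = 4 * pi * 16.0^2 = 3216.9909
Compute Q / denom = 2 / 3216.9909 = 0.0006217
Compute 10 * log10(0.0006217) = -32.0642
SPL = 102.7 + (-32.0642) = 70.64

70.64 dB


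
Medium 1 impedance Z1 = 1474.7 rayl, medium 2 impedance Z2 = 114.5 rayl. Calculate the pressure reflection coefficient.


Given values:
  Z1 = 1474.7 rayl, Z2 = 114.5 rayl
Formula: R = (Z2 - Z1) / (Z2 + Z1)
Numerator: Z2 - Z1 = 114.5 - 1474.7 = -1360.2
Denominator: Z2 + Z1 = 114.5 + 1474.7 = 1589.2
R = -1360.2 / 1589.2 = -0.8559

-0.8559


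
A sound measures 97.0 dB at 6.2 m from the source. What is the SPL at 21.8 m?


Given values:
  SPL1 = 97.0 dB, r1 = 6.2 m, r2 = 21.8 m
Formula: SPL2 = SPL1 - 20 * log10(r2 / r1)
Compute ratio: r2 / r1 = 21.8 / 6.2 = 3.5161
Compute log10: log10(3.5161) = 0.546061
Compute drop: 20 * 0.546061 = 10.9212
SPL2 = 97.0 - 10.9212 = 86.08

86.08 dB


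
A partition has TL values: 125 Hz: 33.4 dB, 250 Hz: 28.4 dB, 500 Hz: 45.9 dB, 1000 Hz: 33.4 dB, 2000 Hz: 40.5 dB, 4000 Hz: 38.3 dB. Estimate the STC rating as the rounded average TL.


Given TL values at each frequency:
  125 Hz: 33.4 dB
  250 Hz: 28.4 dB
  500 Hz: 45.9 dB
  1000 Hz: 33.4 dB
  2000 Hz: 40.5 dB
  4000 Hz: 38.3 dB
Formula: STC ~ round(average of TL values)
Sum = 33.4 + 28.4 + 45.9 + 33.4 + 40.5 + 38.3 = 219.9
Average = 219.9 / 6 = 36.65
Rounded: 37

37


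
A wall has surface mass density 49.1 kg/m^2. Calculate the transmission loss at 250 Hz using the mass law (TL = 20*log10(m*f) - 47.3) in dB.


Given values:
  m = 49.1 kg/m^2, f = 250 Hz
Formula: TL = 20 * log10(m * f) - 47.3
Compute m * f = 49.1 * 250 = 12275.0
Compute log10(12275.0) = 4.089022
Compute 20 * 4.089022 = 81.7804
TL = 81.7804 - 47.3 = 34.48

34.48 dB


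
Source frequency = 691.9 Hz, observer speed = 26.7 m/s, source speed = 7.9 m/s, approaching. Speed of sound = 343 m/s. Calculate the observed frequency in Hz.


Given values:
  f_s = 691.9 Hz, v_o = 26.7 m/s, v_s = 7.9 m/s
  Direction: approaching
Formula: f_o = f_s * (c + v_o) / (c - v_s)
Numerator: c + v_o = 343 + 26.7 = 369.7
Denominator: c - v_s = 343 - 7.9 = 335.1
f_o = 691.9 * 369.7 / 335.1 = 763.34

763.34 Hz


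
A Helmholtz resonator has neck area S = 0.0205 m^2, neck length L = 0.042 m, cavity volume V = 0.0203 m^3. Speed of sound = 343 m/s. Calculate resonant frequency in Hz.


Given values:
  S = 0.0205 m^2, L = 0.042 m, V = 0.0203 m^3, c = 343 m/s
Formula: f = (c / (2*pi)) * sqrt(S / (V * L))
Compute V * L = 0.0203 * 0.042 = 0.0008526
Compute S / (V * L) = 0.0205 / 0.0008526 = 24.0441
Compute sqrt(24.0441) = 4.903478
Compute c / (2*pi) = 343 / 6.283185 = 54.590148
f = 54.590148 * 4.903478 = 267.68

267.68 Hz


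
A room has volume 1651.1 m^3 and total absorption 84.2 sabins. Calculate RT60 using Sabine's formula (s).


Given values:
  V = 1651.1 m^3
  A = 84.2 sabins
Formula: RT60 = 0.161 * V / A
Numerator: 0.161 * 1651.1 = 265.8271
RT60 = 265.8271 / 84.2 = 3.157

3.157 s


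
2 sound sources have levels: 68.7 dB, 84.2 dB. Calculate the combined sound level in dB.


Formula: L_total = 10 * log10( sum(10^(Li/10)) )
  Source 1: 10^(68.7/10) = 7413102.413
  Source 2: 10^(84.2/10) = 263026799.1895
Sum of linear values = 270439901.6025
L_total = 10 * log10(270439901.6025) = 84.32

84.32 dB


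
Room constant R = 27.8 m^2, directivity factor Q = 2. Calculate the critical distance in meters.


Given values:
  R = 27.8 m^2, Q = 2
Formula: d_c = 0.141 * sqrt(Q * R)
Compute Q * R = 2 * 27.8 = 55.6
Compute sqrt(55.6) = 7.4565
d_c = 0.141 * 7.4565 = 1.051

1.051 m


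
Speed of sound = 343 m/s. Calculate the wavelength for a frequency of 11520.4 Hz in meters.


Given values:
  c = 343 m/s, f = 11520.4 Hz
Formula: lambda = c / f
lambda = 343 / 11520.4
lambda = 0.0298

0.0298 m


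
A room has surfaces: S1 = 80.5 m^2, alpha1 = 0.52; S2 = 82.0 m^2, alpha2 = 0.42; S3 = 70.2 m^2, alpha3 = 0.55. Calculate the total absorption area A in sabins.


Given surfaces:
  Surface 1: 80.5 * 0.52 = 41.86
  Surface 2: 82.0 * 0.42 = 34.44
  Surface 3: 70.2 * 0.55 = 38.61
Formula: A = sum(Si * alpha_i)
A = 41.86 + 34.44 + 38.61
A = 114.91

114.91 sabins


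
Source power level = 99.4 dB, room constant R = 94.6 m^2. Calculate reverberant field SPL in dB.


Given values:
  Lw = 99.4 dB, R = 94.6 m^2
Formula: SPL = Lw + 10 * log10(4 / R)
Compute 4 / R = 4 / 94.6 = 0.042283
Compute 10 * log10(0.042283) = -13.7383
SPL = 99.4 + (-13.7383) = 85.66

85.66 dB


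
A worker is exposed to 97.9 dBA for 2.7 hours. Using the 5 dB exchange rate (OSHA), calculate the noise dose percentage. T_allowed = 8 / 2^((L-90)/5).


Given values:
  L = 97.9 dBA, T = 2.7 hours
Formula: T_allowed = 8 / 2^((L - 90) / 5)
Compute exponent: (97.9 - 90) / 5 = 1.58
Compute 2^(1.58) = 2.989698
T_allowed = 8 / 2.989698 = 2.675856 hours
Dose = (T / T_allowed) * 100
Dose = (2.7 / 2.675856) * 100 = 100.9

100.9 %


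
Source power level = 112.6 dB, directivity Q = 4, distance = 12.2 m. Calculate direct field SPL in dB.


Given values:
  Lw = 112.6 dB, Q = 4, r = 12.2 m
Formula: SPL = Lw + 10 * log10(Q / (4 * pi * r^2))
Compute 4 * pi * r^2 = 4 * pi * 12.2^2 = 1870.3786
Compute Q / denom = 4 / 1870.3786 = 0.0021386
Compute 10 * log10(0.0021386) = -26.6987
SPL = 112.6 + (-26.6987) = 85.9

85.9 dB


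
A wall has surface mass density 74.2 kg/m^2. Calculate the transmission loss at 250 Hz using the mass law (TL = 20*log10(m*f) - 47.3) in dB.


Given values:
  m = 74.2 kg/m^2, f = 250 Hz
Formula: TL = 20 * log10(m * f) - 47.3
Compute m * f = 74.2 * 250 = 18550.0
Compute log10(18550.0) = 4.268344
Compute 20 * 4.268344 = 85.3669
TL = 85.3669 - 47.3 = 38.07

38.07 dB


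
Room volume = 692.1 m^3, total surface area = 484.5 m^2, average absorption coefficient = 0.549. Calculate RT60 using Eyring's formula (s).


Given values:
  V = 692.1 m^3, S = 484.5 m^2, alpha = 0.549
Formula: RT60 = 0.161 * V / (-S * ln(1 - alpha))
Compute ln(1 - 0.549) = ln(0.451) = -0.796288
Denominator: -484.5 * -0.796288 = 385.8015
Numerator: 0.161 * 692.1 = 111.4281
RT60 = 111.4281 / 385.8015 = 0.289

0.289 s


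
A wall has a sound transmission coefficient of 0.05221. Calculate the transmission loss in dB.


Given values:
  tau = 0.05221
Formula: TL = 10 * log10(1 / tau)
Compute 1 / tau = 1 / 0.05221 = 19.1534
Compute log10(19.1534) = 1.282246
TL = 10 * 1.282246 = 12.82

12.82 dB


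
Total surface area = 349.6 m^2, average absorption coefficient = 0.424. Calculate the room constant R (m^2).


Given values:
  S = 349.6 m^2, alpha = 0.424
Formula: R = S * alpha / (1 - alpha)
Numerator: 349.6 * 0.424 = 148.2304
Denominator: 1 - 0.424 = 0.576
R = 148.2304 / 0.576 = 257.34

257.34 m^2


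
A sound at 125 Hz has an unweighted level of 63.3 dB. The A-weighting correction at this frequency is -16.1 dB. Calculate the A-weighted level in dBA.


Given values:
  SPL = 63.3 dB
  A-weighting at 125 Hz = -16.1 dB
Formula: L_A = SPL + A_weight
L_A = 63.3 + (-16.1)
L_A = 47.2

47.2 dBA


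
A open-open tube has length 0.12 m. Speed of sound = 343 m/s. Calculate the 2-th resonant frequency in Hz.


Given values:
  Tube type: open-open, L = 0.12 m, c = 343 m/s, n = 2
Formula: f_n = n * c / (2 * L)
Compute 2 * L = 2 * 0.12 = 0.24
f = 2 * 343 / 0.24
f = 2858.33

2858.33 Hz


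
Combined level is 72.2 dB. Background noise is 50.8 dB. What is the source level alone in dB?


Given values:
  L_total = 72.2 dB, L_bg = 50.8 dB
Formula: L_source = 10 * log10(10^(L_total/10) - 10^(L_bg/10))
Convert to linear:
  10^(72.2/10) = 16595869.0744
  10^(50.8/10) = 120226.4435
Difference: 16595869.0744 - 120226.4435 = 16475642.6309
L_source = 10 * log10(16475642.6309) = 72.17

72.17 dB


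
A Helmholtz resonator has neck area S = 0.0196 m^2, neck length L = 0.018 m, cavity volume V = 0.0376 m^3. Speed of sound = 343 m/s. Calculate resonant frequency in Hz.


Given values:
  S = 0.0196 m^2, L = 0.018 m, V = 0.0376 m^3, c = 343 m/s
Formula: f = (c / (2*pi)) * sqrt(S / (V * L))
Compute V * L = 0.0376 * 0.018 = 0.0006768
Compute S / (V * L) = 0.0196 / 0.0006768 = 28.9598
Compute sqrt(28.9598) = 5.381431
Compute c / (2*pi) = 343 / 6.283185 = 54.590148
f = 54.590148 * 5.381431 = 293.77

293.77 Hz


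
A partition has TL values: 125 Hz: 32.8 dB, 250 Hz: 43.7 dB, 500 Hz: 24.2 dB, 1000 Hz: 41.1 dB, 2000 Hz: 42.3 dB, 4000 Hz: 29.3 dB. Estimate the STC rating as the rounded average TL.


Given TL values at each frequency:
  125 Hz: 32.8 dB
  250 Hz: 43.7 dB
  500 Hz: 24.2 dB
  1000 Hz: 41.1 dB
  2000 Hz: 42.3 dB
  4000 Hz: 29.3 dB
Formula: STC ~ round(average of TL values)
Sum = 32.8 + 43.7 + 24.2 + 41.1 + 42.3 + 29.3 = 213.4
Average = 213.4 / 6 = 35.57
Rounded: 36

36


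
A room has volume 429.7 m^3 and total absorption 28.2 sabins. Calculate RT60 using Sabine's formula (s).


Given values:
  V = 429.7 m^3
  A = 28.2 sabins
Formula: RT60 = 0.161 * V / A
Numerator: 0.161 * 429.7 = 69.1817
RT60 = 69.1817 / 28.2 = 2.453

2.453 s


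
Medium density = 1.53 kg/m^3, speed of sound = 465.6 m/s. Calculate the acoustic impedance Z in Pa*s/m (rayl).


Given values:
  rho = 1.53 kg/m^3
  c = 465.6 m/s
Formula: Z = rho * c
Z = 1.53 * 465.6
Z = 712.37

712.37 rayl


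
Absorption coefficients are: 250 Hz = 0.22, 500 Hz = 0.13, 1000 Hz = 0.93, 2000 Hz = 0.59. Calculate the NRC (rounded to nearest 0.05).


Given values:
  a_250 = 0.22, a_500 = 0.13
  a_1000 = 0.93, a_2000 = 0.59
Formula: NRC = (a250 + a500 + a1000 + a2000) / 4
Sum = 0.22 + 0.13 + 0.93 + 0.59 = 1.87
NRC = 1.87 / 4 = 0.4675
Rounded to nearest 0.05: 0.45

0.45


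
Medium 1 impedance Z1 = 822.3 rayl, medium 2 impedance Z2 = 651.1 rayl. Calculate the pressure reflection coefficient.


Given values:
  Z1 = 822.3 rayl, Z2 = 651.1 rayl
Formula: R = (Z2 - Z1) / (Z2 + Z1)
Numerator: Z2 - Z1 = 651.1 - 822.3 = -171.2
Denominator: Z2 + Z1 = 651.1 + 822.3 = 1473.4
R = -171.2 / 1473.4 = -0.1162

-0.1162


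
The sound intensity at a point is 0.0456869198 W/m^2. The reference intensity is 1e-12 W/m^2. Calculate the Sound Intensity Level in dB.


Given values:
  I = 0.0456869198 W/m^2
  I_ref = 1e-12 W/m^2
Formula: SIL = 10 * log10(I / I_ref)
Compute ratio: I / I_ref = 45686919800
Compute log10: log10(45686919800) = 10.659792
Multiply: SIL = 10 * 10.659792 = 106.6

106.6 dB


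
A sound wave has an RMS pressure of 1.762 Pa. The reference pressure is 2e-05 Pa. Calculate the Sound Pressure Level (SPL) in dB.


Given values:
  p = 1.762 Pa
  p_ref = 2e-05 Pa
Formula: SPL = 20 * log10(p / p_ref)
Compute ratio: p / p_ref = 1.762 / 2e-05 = 88100
Compute log10: log10(88100) = 4.944976
Multiply: SPL = 20 * 4.944976 = 98.9

98.9 dB


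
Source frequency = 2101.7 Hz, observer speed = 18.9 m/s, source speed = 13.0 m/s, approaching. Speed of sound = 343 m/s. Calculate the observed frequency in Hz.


Given values:
  f_s = 2101.7 Hz, v_o = 18.9 m/s, v_s = 13.0 m/s
  Direction: approaching
Formula: f_o = f_s * (c + v_o) / (c - v_s)
Numerator: c + v_o = 343 + 18.9 = 361.9
Denominator: c - v_s = 343 - 13.0 = 330.0
f_o = 2101.7 * 361.9 / 330.0 = 2304.86

2304.86 Hz


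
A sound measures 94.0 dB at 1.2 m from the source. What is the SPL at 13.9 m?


Given values:
  SPL1 = 94.0 dB, r1 = 1.2 m, r2 = 13.9 m
Formula: SPL2 = SPL1 - 20 * log10(r2 / r1)
Compute ratio: r2 / r1 = 13.9 / 1.2 = 11.5833
Compute log10: log10(11.5833) = 1.063832
Compute drop: 20 * 1.063832 = 21.2766
SPL2 = 94.0 - 21.2766 = 72.72

72.72 dB


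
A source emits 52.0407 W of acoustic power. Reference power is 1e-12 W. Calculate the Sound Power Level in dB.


Given values:
  W = 52.0407 W
  W_ref = 1e-12 W
Formula: SWL = 10 * log10(W / W_ref)
Compute ratio: W / W_ref = 52040700000000
Compute log10: log10(52040700000000) = 13.716343
Multiply: SWL = 10 * 13.716343 = 137.16

137.16 dB


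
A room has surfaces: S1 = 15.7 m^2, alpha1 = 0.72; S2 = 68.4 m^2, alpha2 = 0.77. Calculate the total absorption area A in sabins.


Given surfaces:
  Surface 1: 15.7 * 0.72 = 11.304
  Surface 2: 68.4 * 0.77 = 52.668
Formula: A = sum(Si * alpha_i)
A = 11.304 + 52.668
A = 63.97

63.97 sabins


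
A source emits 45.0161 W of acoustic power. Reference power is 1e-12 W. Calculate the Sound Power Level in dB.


Given values:
  W = 45.0161 W
  W_ref = 1e-12 W
Formula: SWL = 10 * log10(W / W_ref)
Compute ratio: W / W_ref = 45016100000000
Compute log10: log10(45016100000000) = 13.653368
Multiply: SWL = 10 * 13.653368 = 136.53

136.53 dB
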